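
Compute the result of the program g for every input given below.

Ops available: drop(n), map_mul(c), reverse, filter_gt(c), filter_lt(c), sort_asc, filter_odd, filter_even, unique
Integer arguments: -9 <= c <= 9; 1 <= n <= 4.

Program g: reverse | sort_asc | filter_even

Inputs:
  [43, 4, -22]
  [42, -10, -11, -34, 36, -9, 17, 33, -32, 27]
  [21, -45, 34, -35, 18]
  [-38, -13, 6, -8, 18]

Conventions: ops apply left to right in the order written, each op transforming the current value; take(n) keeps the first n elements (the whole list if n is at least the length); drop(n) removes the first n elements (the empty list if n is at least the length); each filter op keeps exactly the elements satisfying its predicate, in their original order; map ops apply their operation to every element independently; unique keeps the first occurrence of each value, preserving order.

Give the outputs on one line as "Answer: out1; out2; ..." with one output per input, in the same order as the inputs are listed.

[-22, 4]; [-34, -32, -10, 36, 42]; [18, 34]; [-38, -8, 6, 18]

Execution, op by op:
  [43, 4, -22] -> [-22, 4, 43] -> [-22, 4, 43] -> [-22, 4]
  [42, -10, -11, -34, 36, -9, 17, 33, -32, 27] -> [27, -32, 33, 17, -9, 36, -34, -11, -10, 42] -> [-34, -32, -11, -10, -9, 17, 27, 33, 36, 42] -> [-34, -32, -10, 36, 42]
  [21, -45, 34, -35, 18] -> [18, -35, 34, -45, 21] -> [-45, -35, 18, 21, 34] -> [18, 34]
  [-38, -13, 6, -8, 18] -> [18, -8, 6, -13, -38] -> [-38, -13, -8, 6, 18] -> [-38, -8, 6, 18]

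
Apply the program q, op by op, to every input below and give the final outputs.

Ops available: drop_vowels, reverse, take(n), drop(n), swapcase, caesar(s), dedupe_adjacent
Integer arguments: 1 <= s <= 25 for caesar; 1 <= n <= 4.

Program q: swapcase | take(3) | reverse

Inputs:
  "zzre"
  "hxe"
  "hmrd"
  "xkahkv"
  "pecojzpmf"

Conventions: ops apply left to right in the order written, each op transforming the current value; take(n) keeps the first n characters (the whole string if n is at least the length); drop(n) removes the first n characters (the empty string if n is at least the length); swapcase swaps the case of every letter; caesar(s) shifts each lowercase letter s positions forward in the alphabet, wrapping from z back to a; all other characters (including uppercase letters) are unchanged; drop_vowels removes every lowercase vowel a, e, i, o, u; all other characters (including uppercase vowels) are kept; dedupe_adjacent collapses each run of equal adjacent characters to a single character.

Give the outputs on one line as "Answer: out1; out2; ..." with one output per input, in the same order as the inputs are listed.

"RZZ"; "EXH"; "RMH"; "AKX"; "CEP"

Execution, op by op:
  "zzre" -> "ZZRE" -> "ZZR" -> "RZZ"
  "hxe" -> "HXE" -> "HXE" -> "EXH"
  "hmrd" -> "HMRD" -> "HMR" -> "RMH"
  "xkahkv" -> "XKAHKV" -> "XKA" -> "AKX"
  "pecojzpmf" -> "PECOJZPMF" -> "PEC" -> "CEP"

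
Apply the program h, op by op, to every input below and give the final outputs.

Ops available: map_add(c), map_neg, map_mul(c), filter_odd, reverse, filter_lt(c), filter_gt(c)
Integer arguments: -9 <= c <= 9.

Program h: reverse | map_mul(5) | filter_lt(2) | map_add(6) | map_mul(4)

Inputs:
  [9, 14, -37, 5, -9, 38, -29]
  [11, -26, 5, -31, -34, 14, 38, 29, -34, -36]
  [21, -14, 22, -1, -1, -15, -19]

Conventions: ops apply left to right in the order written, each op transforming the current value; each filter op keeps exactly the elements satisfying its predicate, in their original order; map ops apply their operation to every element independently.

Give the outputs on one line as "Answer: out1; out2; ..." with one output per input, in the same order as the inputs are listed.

Execution, op by op:
  [9, 14, -37, 5, -9, 38, -29] -> [-29, 38, -9, 5, -37, 14, 9] -> [-145, 190, -45, 25, -185, 70, 45] -> [-145, -45, -185] -> [-139, -39, -179] -> [-556, -156, -716]
  [11, -26, 5, -31, -34, 14, 38, 29, -34, -36] -> [-36, -34, 29, 38, 14, -34, -31, 5, -26, 11] -> [-180, -170, 145, 190, 70, -170, -155, 25, -130, 55] -> [-180, -170, -170, -155, -130] -> [-174, -164, -164, -149, -124] -> [-696, -656, -656, -596, -496]
  [21, -14, 22, -1, -1, -15, -19] -> [-19, -15, -1, -1, 22, -14, 21] -> [-95, -75, -5, -5, 110, -70, 105] -> [-95, -75, -5, -5, -70] -> [-89, -69, 1, 1, -64] -> [-356, -276, 4, 4, -256]

[-556, -156, -716]; [-696, -656, -656, -596, -496]; [-356, -276, 4, 4, -256]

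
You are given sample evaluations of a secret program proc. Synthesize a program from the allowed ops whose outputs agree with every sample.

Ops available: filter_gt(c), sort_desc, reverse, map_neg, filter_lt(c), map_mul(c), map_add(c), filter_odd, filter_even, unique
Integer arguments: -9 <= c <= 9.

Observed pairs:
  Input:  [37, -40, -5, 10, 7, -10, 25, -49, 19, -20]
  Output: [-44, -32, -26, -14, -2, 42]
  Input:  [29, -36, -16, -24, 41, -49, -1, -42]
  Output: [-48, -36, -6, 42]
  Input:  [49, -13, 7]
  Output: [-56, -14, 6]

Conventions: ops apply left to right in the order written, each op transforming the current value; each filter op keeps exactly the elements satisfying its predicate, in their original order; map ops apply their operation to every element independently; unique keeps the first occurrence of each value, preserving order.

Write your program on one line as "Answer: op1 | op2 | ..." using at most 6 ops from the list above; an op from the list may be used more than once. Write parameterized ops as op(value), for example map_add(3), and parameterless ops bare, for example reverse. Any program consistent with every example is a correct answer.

filter_odd | map_neg | sort_desc | reverse | map_add(-7)

Check, running the answer program on each example:
  [37, -40, -5, 10, 7, -10, 25, -49, 19, -20] -> [37, -5, 7, 25, -49, 19] -> [-37, 5, -7, -25, 49, -19] -> [49, 5, -7, -19, -25, -37] -> [-37, -25, -19, -7, 5, 49] -> [-44, -32, -26, -14, -2, 42]
  [29, -36, -16, -24, 41, -49, -1, -42] -> [29, 41, -49, -1] -> [-29, -41, 49, 1] -> [49, 1, -29, -41] -> [-41, -29, 1, 49] -> [-48, -36, -6, 42]
  [49, -13, 7] -> [49, -13, 7] -> [-49, 13, -7] -> [13, -7, -49] -> [-49, -7, 13] -> [-56, -14, 6]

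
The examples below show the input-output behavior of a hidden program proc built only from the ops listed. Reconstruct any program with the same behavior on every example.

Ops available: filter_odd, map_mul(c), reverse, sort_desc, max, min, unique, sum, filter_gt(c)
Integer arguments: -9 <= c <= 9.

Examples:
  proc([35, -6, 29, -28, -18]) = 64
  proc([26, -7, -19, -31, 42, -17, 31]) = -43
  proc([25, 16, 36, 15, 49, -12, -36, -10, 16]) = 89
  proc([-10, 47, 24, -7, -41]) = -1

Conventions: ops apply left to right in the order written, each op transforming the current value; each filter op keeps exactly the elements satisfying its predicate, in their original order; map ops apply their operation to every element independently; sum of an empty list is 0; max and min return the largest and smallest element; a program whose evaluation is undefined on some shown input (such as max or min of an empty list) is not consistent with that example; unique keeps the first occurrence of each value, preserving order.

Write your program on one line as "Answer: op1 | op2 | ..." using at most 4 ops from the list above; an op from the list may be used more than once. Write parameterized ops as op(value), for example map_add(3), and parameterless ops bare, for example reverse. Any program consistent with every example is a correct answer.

filter_odd | reverse | sum

Check, running the answer program on each example:
  [35, -6, 29, -28, -18] -> [35, 29] -> [29, 35] -> 64
  [26, -7, -19, -31, 42, -17, 31] -> [-7, -19, -31, -17, 31] -> [31, -17, -31, -19, -7] -> -43
  [25, 16, 36, 15, 49, -12, -36, -10, 16] -> [25, 15, 49] -> [49, 15, 25] -> 89
  [-10, 47, 24, -7, -41] -> [47, -7, -41] -> [-41, -7, 47] -> -1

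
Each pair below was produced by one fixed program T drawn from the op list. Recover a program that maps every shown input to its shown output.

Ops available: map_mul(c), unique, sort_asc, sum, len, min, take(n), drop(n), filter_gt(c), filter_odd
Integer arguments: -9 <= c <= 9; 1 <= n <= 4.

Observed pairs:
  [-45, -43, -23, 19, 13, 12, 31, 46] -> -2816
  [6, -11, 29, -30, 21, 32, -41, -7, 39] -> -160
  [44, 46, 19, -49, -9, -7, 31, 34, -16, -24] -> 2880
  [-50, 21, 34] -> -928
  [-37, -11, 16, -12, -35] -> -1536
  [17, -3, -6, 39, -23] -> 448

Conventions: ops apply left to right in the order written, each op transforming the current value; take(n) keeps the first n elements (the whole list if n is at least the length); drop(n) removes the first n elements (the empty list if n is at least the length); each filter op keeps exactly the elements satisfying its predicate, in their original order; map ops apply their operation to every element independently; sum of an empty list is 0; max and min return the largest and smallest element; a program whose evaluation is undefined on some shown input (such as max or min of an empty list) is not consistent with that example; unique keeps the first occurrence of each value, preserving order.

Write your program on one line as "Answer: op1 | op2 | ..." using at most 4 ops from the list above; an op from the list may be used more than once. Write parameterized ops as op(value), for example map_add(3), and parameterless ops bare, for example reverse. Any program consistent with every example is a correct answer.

map_mul(-8) | take(2) | map_mul(-4) | sum

Check, running the answer program on each example:
  [-45, -43, -23, 19, 13, 12, 31, 46] -> [360, 344, 184, -152, -104, -96, -248, -368] -> [360, 344] -> [-1440, -1376] -> -2816
  [6, -11, 29, -30, 21, 32, -41, -7, 39] -> [-48, 88, -232, 240, -168, -256, 328, 56, -312] -> [-48, 88] -> [192, -352] -> -160
  [44, 46, 19, -49, -9, -7, 31, 34, -16, -24] -> [-352, -368, -152, 392, 72, 56, -248, -272, 128, 192] -> [-352, -368] -> [1408, 1472] -> 2880
  [-50, 21, 34] -> [400, -168, -272] -> [400, -168] -> [-1600, 672] -> -928
  [-37, -11, 16, -12, -35] -> [296, 88, -128, 96, 280] -> [296, 88] -> [-1184, -352] -> -1536
  [17, -3, -6, 39, -23] -> [-136, 24, 48, -312, 184] -> [-136, 24] -> [544, -96] -> 448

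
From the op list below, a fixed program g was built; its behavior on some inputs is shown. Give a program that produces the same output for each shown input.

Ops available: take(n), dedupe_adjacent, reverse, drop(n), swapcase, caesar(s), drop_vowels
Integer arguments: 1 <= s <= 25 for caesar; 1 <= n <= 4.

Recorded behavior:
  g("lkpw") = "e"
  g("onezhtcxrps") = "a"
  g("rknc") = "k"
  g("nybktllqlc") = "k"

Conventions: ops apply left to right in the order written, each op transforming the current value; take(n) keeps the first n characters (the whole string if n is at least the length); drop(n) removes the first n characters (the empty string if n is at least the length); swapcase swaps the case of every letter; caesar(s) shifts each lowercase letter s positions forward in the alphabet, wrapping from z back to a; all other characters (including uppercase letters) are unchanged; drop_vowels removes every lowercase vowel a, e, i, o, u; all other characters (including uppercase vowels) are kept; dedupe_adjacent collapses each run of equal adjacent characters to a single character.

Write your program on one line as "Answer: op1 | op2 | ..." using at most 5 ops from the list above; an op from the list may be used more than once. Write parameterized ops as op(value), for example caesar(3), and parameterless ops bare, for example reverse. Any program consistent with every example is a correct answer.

drop(1) | dedupe_adjacent | reverse | take(1) | caesar(8)

Check, running the answer program on each example:
  "lkpw" -> "kpw" -> "kpw" -> "wpk" -> "w" -> "e"
  "onezhtcxrps" -> "nezhtcxrps" -> "nezhtcxrps" -> "sprxcthzen" -> "s" -> "a"
  "rknc" -> "knc" -> "knc" -> "cnk" -> "c" -> "k"
  "nybktllqlc" -> "ybktllqlc" -> "ybktlqlc" -> "clqltkby" -> "c" -> "k"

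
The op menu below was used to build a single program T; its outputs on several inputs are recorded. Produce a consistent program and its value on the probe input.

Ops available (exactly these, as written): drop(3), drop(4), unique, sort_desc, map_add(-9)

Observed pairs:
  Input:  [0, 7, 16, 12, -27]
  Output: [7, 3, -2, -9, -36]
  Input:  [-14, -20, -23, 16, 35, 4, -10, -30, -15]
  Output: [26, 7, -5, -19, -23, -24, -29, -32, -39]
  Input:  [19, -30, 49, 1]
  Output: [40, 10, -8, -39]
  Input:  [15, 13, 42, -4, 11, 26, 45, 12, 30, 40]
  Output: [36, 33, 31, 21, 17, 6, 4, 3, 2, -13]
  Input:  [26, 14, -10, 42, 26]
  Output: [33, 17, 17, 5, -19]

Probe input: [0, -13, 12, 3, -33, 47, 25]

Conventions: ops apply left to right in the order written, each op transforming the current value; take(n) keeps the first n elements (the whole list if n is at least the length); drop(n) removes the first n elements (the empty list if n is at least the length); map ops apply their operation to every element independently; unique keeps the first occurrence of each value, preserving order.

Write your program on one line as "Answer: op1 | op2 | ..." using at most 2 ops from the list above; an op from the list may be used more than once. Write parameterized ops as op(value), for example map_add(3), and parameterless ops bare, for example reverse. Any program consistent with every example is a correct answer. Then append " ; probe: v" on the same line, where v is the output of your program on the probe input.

map_add(-9) | sort_desc ; probe: [38, 16, 3, -6, -9, -22, -42]

Check, running the answer program on each example:
  [0, 7, 16, 12, -27] -> [-9, -2, 7, 3, -36] -> [7, 3, -2, -9, -36]
  [-14, -20, -23, 16, 35, 4, -10, -30, -15] -> [-23, -29, -32, 7, 26, -5, -19, -39, -24] -> [26, 7, -5, -19, -23, -24, -29, -32, -39]
  [19, -30, 49, 1] -> [10, -39, 40, -8] -> [40, 10, -8, -39]
  [15, 13, 42, -4, 11, 26, 45, 12, 30, 40] -> [6, 4, 33, -13, 2, 17, 36, 3, 21, 31] -> [36, 33, 31, 21, 17, 6, 4, 3, 2, -13]
  [26, 14, -10, 42, 26] -> [17, 5, -19, 33, 17] -> [33, 17, 17, 5, -19]
  probe: [0, -13, 12, 3, -33, 47, 25] -> [-9, -22, 3, -6, -42, 38, 16] -> [38, 16, 3, -6, -9, -22, -42]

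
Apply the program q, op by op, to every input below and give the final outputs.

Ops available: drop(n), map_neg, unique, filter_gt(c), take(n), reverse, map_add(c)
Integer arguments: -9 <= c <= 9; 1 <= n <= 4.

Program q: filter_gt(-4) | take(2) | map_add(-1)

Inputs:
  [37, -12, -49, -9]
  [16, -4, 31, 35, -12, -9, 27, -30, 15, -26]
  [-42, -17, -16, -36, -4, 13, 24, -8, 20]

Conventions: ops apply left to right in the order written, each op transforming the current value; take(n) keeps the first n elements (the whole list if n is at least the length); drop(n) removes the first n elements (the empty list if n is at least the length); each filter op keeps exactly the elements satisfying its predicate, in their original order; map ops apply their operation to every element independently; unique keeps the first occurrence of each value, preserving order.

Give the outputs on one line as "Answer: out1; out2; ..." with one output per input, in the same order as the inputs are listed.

[36]; [15, 30]; [12, 23]

Execution, op by op:
  [37, -12, -49, -9] -> [37] -> [37] -> [36]
  [16, -4, 31, 35, -12, -9, 27, -30, 15, -26] -> [16, 31, 35, 27, 15] -> [16, 31] -> [15, 30]
  [-42, -17, -16, -36, -4, 13, 24, -8, 20] -> [13, 24, 20] -> [13, 24] -> [12, 23]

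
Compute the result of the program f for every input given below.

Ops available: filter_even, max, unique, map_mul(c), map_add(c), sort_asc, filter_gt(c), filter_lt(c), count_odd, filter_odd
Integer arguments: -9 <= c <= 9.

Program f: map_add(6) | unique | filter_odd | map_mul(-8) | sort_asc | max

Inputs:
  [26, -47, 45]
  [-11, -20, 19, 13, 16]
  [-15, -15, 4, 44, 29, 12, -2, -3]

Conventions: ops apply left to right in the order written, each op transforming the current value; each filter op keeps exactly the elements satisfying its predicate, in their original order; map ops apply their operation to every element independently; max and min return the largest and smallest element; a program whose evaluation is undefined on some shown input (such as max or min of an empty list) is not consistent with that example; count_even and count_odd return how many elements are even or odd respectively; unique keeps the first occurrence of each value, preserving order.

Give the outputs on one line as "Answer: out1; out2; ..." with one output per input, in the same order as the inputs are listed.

Execution, op by op:
  [26, -47, 45] -> [32, -41, 51] -> [32, -41, 51] -> [-41, 51] -> [328, -408] -> [-408, 328] -> 328
  [-11, -20, 19, 13, 16] -> [-5, -14, 25, 19, 22] -> [-5, -14, 25, 19, 22] -> [-5, 25, 19] -> [40, -200, -152] -> [-200, -152, 40] -> 40
  [-15, -15, 4, 44, 29, 12, -2, -3] -> [-9, -9, 10, 50, 35, 18, 4, 3] -> [-9, 10, 50, 35, 18, 4, 3] -> [-9, 35, 3] -> [72, -280, -24] -> [-280, -24, 72] -> 72

328; 40; 72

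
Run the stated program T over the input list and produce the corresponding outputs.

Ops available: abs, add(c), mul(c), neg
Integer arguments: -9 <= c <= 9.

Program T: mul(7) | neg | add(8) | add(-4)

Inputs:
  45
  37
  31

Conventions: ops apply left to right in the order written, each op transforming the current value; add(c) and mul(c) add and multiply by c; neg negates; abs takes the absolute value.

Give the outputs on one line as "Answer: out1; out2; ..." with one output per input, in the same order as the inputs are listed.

Execution, op by op:
  45 -> 315 -> -315 -> -307 -> -311
  37 -> 259 -> -259 -> -251 -> -255
  31 -> 217 -> -217 -> -209 -> -213

-311; -255; -213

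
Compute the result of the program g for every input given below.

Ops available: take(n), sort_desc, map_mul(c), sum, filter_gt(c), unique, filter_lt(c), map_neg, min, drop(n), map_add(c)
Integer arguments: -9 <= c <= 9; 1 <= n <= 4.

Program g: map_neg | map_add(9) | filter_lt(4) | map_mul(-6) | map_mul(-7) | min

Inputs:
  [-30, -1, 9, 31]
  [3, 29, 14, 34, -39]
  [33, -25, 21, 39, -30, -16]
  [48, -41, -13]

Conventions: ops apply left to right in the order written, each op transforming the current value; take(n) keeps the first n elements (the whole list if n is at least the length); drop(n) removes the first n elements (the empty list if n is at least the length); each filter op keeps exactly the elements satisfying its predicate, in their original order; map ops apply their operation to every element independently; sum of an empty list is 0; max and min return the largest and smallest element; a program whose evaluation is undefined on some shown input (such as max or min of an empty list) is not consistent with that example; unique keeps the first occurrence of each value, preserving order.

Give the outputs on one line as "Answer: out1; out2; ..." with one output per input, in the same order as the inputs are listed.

Execution, op by op:
  [-30, -1, 9, 31] -> [30, 1, -9, -31] -> [39, 10, 0, -22] -> [0, -22] -> [0, 132] -> [0, -924] -> -924
  [3, 29, 14, 34, -39] -> [-3, -29, -14, -34, 39] -> [6, -20, -5, -25, 48] -> [-20, -5, -25] -> [120, 30, 150] -> [-840, -210, -1050] -> -1050
  [33, -25, 21, 39, -30, -16] -> [-33, 25, -21, -39, 30, 16] -> [-24, 34, -12, -30, 39, 25] -> [-24, -12, -30] -> [144, 72, 180] -> [-1008, -504, -1260] -> -1260
  [48, -41, -13] -> [-48, 41, 13] -> [-39, 50, 22] -> [-39] -> [234] -> [-1638] -> -1638

-924; -1050; -1260; -1638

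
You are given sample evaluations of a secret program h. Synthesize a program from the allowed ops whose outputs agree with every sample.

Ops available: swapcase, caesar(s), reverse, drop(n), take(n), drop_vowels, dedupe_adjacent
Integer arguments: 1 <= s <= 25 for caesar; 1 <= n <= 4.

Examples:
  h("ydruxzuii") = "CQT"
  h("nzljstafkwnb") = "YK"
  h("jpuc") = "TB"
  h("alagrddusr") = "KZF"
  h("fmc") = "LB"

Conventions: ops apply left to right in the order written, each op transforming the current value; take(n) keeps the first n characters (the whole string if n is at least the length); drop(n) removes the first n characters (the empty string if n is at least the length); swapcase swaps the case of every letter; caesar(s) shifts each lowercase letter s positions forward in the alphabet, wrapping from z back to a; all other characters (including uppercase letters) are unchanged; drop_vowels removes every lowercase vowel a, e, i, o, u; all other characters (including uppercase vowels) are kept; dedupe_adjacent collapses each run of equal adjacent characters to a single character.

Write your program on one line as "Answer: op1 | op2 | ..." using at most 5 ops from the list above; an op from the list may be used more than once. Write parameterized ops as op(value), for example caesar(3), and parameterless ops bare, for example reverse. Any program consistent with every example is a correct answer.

drop(1) | caesar(25) | take(3) | drop_vowels | swapcase

Check, running the answer program on each example:
  "ydruxzuii" -> "druxzuii" -> "cqtwythh" -> "cqt" -> "cqt" -> "CQT"
  "nzljstafkwnb" -> "zljstafkwnb" -> "ykirszejvma" -> "yki" -> "yk" -> "YK"
  "jpuc" -> "puc" -> "otb" -> "otb" -> "tb" -> "TB"
  "alagrddusr" -> "lagrddusr" -> "kzfqcctrq" -> "kzf" -> "kzf" -> "KZF"
  "fmc" -> "mc" -> "lb" -> "lb" -> "lb" -> "LB"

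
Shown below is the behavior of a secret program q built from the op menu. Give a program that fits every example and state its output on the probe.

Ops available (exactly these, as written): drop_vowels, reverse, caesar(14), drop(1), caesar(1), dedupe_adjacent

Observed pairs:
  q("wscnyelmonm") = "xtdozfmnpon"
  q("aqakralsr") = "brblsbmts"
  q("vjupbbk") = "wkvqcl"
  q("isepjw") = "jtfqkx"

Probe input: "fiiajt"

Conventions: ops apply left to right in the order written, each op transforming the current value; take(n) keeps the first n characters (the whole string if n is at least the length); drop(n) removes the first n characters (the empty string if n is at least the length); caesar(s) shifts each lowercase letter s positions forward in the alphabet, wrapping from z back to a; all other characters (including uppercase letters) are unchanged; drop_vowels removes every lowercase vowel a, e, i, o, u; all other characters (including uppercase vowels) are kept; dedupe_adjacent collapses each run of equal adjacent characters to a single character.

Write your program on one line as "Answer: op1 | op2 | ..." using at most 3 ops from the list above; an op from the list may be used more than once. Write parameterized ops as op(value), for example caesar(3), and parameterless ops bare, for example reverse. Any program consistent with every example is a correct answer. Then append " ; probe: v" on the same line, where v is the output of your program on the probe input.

dedupe_adjacent | caesar(1) ; probe: "gjbku"

Check, running the answer program on each example:
  "wscnyelmonm" -> "wscnyelmonm" -> "xtdozfmnpon"
  "aqakralsr" -> "aqakralsr" -> "brblsbmts"
  "vjupbbk" -> "vjupbk" -> "wkvqcl"
  "isepjw" -> "isepjw" -> "jtfqkx"
  probe: "fiiajt" -> "fiajt" -> "gjbku"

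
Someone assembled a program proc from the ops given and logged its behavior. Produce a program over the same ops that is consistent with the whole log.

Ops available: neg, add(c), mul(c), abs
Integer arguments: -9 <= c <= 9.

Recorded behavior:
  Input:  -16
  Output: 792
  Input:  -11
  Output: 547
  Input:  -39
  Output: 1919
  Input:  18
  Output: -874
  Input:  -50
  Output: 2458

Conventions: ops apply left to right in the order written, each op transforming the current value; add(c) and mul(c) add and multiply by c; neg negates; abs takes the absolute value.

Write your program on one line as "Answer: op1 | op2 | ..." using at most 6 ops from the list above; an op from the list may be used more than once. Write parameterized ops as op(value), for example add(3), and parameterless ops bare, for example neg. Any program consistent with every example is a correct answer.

neg | mul(-7) | mul(7) | neg | add(8)

Check, running the answer program on each example:
  -16 -> 16 -> -112 -> -784 -> 784 -> 792
  -11 -> 11 -> -77 -> -539 -> 539 -> 547
  -39 -> 39 -> -273 -> -1911 -> 1911 -> 1919
  18 -> -18 -> 126 -> 882 -> -882 -> -874
  -50 -> 50 -> -350 -> -2450 -> 2450 -> 2458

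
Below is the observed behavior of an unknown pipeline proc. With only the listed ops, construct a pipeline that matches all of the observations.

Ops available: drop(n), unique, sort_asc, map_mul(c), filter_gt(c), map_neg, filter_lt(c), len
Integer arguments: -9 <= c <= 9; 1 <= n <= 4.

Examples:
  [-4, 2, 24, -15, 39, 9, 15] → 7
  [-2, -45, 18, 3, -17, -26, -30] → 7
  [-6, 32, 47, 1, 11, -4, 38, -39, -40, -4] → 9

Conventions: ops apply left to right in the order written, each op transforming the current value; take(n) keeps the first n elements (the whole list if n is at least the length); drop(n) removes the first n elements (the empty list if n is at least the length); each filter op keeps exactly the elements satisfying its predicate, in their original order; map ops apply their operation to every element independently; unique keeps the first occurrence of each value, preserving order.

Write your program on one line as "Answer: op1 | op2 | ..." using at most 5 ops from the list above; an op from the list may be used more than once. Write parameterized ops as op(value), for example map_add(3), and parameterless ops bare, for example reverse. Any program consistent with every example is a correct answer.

map_mul(-7) | unique | map_neg | len

Check, running the answer program on each example:
  [-4, 2, 24, -15, 39, 9, 15] -> [28, -14, -168, 105, -273, -63, -105] -> [28, -14, -168, 105, -273, -63, -105] -> [-28, 14, 168, -105, 273, 63, 105] -> 7
  [-2, -45, 18, 3, -17, -26, -30] -> [14, 315, -126, -21, 119, 182, 210] -> [14, 315, -126, -21, 119, 182, 210] -> [-14, -315, 126, 21, -119, -182, -210] -> 7
  [-6, 32, 47, 1, 11, -4, 38, -39, -40, -4] -> [42, -224, -329, -7, -77, 28, -266, 273, 280, 28] -> [42, -224, -329, -7, -77, 28, -266, 273, 280] -> [-42, 224, 329, 7, 77, -28, 266, -273, -280] -> 9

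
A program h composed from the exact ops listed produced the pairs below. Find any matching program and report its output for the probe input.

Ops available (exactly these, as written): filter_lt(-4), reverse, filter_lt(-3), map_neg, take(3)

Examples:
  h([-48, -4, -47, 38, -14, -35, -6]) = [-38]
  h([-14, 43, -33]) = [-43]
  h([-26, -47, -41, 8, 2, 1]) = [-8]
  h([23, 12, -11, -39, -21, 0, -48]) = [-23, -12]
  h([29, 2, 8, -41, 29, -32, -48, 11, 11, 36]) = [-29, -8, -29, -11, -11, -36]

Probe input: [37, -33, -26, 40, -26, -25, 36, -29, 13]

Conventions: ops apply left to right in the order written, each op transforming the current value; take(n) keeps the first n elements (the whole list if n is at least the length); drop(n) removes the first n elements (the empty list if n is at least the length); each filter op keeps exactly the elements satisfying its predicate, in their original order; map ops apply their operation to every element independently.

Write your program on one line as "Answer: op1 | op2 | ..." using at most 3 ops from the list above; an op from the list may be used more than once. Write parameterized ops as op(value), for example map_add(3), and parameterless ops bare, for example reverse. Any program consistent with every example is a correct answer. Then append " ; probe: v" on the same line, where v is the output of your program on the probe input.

map_neg | filter_lt(-3) ; probe: [-37, -40, -36, -13]

Check, running the answer program on each example:
  [-48, -4, -47, 38, -14, -35, -6] -> [48, 4, 47, -38, 14, 35, 6] -> [-38]
  [-14, 43, -33] -> [14, -43, 33] -> [-43]
  [-26, -47, -41, 8, 2, 1] -> [26, 47, 41, -8, -2, -1] -> [-8]
  [23, 12, -11, -39, -21, 0, -48] -> [-23, -12, 11, 39, 21, 0, 48] -> [-23, -12]
  [29, 2, 8, -41, 29, -32, -48, 11, 11, 36] -> [-29, -2, -8, 41, -29, 32, 48, -11, -11, -36] -> [-29, -8, -29, -11, -11, -36]
  probe: [37, -33, -26, 40, -26, -25, 36, -29, 13] -> [-37, 33, 26, -40, 26, 25, -36, 29, -13] -> [-37, -40, -36, -13]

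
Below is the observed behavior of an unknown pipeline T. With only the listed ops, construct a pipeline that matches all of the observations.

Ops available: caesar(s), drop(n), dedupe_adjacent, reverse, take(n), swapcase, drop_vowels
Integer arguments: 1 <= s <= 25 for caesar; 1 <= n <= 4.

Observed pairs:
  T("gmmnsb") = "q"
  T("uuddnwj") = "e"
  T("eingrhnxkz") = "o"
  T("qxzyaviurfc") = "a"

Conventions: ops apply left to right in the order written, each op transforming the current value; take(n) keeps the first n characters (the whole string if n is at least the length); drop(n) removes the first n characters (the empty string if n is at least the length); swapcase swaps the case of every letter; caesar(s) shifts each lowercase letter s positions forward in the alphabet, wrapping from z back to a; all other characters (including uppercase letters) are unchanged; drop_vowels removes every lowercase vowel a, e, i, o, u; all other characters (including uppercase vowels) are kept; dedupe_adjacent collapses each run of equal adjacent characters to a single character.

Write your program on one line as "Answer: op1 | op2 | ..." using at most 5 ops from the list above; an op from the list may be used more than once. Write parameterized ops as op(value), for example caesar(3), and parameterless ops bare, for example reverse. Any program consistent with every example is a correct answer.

caesar(19) | caesar(17) | dedupe_adjacent | take(1)

Check, running the answer program on each example:
  "gmmnsb" -> "zffglu" -> "qwwxcl" -> "qwxcl" -> "q"
  "uuddnwj" -> "nnwwgpc" -> "eennxgt" -> "enxgt" -> "e"
  "eingrhnxkz" -> "xbgzkagqds" -> "osxqbrxhuj" -> "osxqbrxhuj" -> "o"
  "qxzyaviurfc" -> "jqsrtobnkyv" -> "ahjikfsebpm" -> "ahjikfsebpm" -> "a"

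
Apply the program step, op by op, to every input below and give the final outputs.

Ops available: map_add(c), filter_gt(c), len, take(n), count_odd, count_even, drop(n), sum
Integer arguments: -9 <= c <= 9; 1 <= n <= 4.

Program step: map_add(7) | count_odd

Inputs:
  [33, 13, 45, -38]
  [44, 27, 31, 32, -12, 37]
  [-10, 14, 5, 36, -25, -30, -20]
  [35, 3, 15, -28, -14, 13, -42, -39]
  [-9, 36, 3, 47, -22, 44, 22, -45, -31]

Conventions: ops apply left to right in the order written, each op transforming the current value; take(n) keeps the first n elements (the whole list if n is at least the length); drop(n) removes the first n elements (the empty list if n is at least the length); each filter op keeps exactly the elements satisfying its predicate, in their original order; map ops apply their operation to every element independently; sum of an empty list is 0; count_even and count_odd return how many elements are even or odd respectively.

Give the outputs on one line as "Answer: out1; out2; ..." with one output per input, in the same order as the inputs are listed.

1; 3; 5; 3; 4

Execution, op by op:
  [33, 13, 45, -38] -> [40, 20, 52, -31] -> 1
  [44, 27, 31, 32, -12, 37] -> [51, 34, 38, 39, -5, 44] -> 3
  [-10, 14, 5, 36, -25, -30, -20] -> [-3, 21, 12, 43, -18, -23, -13] -> 5
  [35, 3, 15, -28, -14, 13, -42, -39] -> [42, 10, 22, -21, -7, 20, -35, -32] -> 3
  [-9, 36, 3, 47, -22, 44, 22, -45, -31] -> [-2, 43, 10, 54, -15, 51, 29, -38, -24] -> 4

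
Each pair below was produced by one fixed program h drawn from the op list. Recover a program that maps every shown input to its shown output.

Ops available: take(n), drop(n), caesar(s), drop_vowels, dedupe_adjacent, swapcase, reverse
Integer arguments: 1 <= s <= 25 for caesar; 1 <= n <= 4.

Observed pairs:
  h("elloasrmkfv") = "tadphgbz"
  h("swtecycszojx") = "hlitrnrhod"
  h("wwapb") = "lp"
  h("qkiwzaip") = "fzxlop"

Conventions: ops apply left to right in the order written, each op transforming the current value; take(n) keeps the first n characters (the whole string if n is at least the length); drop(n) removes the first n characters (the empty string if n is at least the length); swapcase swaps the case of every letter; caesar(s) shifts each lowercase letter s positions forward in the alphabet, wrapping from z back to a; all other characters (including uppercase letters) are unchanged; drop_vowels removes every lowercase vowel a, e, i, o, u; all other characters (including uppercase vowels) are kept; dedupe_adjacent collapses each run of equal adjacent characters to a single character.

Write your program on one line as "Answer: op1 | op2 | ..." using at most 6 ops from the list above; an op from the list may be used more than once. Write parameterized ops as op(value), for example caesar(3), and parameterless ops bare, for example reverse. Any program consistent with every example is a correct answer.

reverse | caesar(15) | dedupe_adjacent | drop(2) | reverse

Check, running the answer program on each example:
  "elloasrmkfv" -> "vfkmrsaolle" -> "kuzbghpdaat" -> "kuzbghpdat" -> "zbghpdat" -> "tadphgbz"
  "swtecycszojx" -> "xjozscycetws" -> "mydohrnrtilh" -> "mydohrnrtilh" -> "dohrnrtilh" -> "hlitrnrhod"
  "wwapb" -> "bpaww" -> "qepll" -> "qepl" -> "pl" -> "lp"
  "qkiwzaip" -> "piazwikq" -> "expolxzf" -> "expolxzf" -> "polxzf" -> "fzxlop"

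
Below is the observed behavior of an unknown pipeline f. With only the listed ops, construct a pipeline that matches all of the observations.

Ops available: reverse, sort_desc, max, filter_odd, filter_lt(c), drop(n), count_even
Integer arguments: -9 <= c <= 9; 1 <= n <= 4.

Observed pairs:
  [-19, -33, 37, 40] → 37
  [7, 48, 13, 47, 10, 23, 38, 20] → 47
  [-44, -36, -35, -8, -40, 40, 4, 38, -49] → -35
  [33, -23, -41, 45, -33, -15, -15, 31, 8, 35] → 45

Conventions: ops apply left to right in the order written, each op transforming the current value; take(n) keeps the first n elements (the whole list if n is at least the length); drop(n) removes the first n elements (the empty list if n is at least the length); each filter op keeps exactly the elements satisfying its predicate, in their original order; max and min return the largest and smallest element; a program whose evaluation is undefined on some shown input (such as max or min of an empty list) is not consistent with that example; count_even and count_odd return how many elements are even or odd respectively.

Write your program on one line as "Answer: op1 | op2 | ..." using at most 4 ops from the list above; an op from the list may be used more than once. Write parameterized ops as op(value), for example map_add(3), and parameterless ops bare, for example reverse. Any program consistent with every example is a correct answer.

reverse | filter_odd | sort_desc | max

Check, running the answer program on each example:
  [-19, -33, 37, 40] -> [40, 37, -33, -19] -> [37, -33, -19] -> [37, -19, -33] -> 37
  [7, 48, 13, 47, 10, 23, 38, 20] -> [20, 38, 23, 10, 47, 13, 48, 7] -> [23, 47, 13, 7] -> [47, 23, 13, 7] -> 47
  [-44, -36, -35, -8, -40, 40, 4, 38, -49] -> [-49, 38, 4, 40, -40, -8, -35, -36, -44] -> [-49, -35] -> [-35, -49] -> -35
  [33, -23, -41, 45, -33, -15, -15, 31, 8, 35] -> [35, 8, 31, -15, -15, -33, 45, -41, -23, 33] -> [35, 31, -15, -15, -33, 45, -41, -23, 33] -> [45, 35, 33, 31, -15, -15, -23, -33, -41] -> 45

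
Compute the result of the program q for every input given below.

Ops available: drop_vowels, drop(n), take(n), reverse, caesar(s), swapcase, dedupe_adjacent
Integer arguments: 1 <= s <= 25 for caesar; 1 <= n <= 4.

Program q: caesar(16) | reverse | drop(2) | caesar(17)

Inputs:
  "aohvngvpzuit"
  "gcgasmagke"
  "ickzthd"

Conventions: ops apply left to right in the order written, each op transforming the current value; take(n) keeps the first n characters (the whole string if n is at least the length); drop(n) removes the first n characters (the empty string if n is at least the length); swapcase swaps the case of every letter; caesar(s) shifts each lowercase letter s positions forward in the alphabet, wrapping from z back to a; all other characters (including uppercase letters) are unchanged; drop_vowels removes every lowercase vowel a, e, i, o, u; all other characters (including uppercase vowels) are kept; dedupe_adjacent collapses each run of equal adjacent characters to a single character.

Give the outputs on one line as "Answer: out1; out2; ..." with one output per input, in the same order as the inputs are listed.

"bgwcnucovh"; "nhtzhnjn"; "agrjp"

Execution, op by op:
  "aohvngvpzuit" -> "qexldwlfpkyj" -> "jykpflwdlxeq" -> "kpflwdlxeq" -> "bgwcnucovh"
  "gcgasmagke" -> "wswqicqwau" -> "uawqciqwsw" -> "wqciqwsw" -> "nhtzhnjn"
  "ickzthd" -> "ysapjxt" -> "txjpasy" -> "jpasy" -> "agrjp"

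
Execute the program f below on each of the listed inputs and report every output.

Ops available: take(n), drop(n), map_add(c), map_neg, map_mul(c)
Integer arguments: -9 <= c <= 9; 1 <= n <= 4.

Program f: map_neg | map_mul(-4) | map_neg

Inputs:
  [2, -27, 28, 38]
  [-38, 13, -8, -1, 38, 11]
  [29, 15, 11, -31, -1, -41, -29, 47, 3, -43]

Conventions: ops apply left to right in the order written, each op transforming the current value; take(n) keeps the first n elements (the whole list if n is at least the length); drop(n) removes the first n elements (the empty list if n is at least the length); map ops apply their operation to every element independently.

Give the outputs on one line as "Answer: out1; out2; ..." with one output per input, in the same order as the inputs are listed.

Execution, op by op:
  [2, -27, 28, 38] -> [-2, 27, -28, -38] -> [8, -108, 112, 152] -> [-8, 108, -112, -152]
  [-38, 13, -8, -1, 38, 11] -> [38, -13, 8, 1, -38, -11] -> [-152, 52, -32, -4, 152, 44] -> [152, -52, 32, 4, -152, -44]
  [29, 15, 11, -31, -1, -41, -29, 47, 3, -43] -> [-29, -15, -11, 31, 1, 41, 29, -47, -3, 43] -> [116, 60, 44, -124, -4, -164, -116, 188, 12, -172] -> [-116, -60, -44, 124, 4, 164, 116, -188, -12, 172]

[-8, 108, -112, -152]; [152, -52, 32, 4, -152, -44]; [-116, -60, -44, 124, 4, 164, 116, -188, -12, 172]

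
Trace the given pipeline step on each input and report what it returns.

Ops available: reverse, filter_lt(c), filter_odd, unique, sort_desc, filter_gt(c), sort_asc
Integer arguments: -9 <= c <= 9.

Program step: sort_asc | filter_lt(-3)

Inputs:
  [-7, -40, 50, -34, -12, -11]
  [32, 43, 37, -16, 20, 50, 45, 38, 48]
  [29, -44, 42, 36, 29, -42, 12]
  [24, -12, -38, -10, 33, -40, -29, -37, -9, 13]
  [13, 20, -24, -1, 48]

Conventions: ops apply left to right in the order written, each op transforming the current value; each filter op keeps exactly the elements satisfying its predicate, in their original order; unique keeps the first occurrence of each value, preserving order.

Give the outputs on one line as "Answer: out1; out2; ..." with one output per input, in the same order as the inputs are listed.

[-40, -34, -12, -11, -7]; [-16]; [-44, -42]; [-40, -38, -37, -29, -12, -10, -9]; [-24]

Execution, op by op:
  [-7, -40, 50, -34, -12, -11] -> [-40, -34, -12, -11, -7, 50] -> [-40, -34, -12, -11, -7]
  [32, 43, 37, -16, 20, 50, 45, 38, 48] -> [-16, 20, 32, 37, 38, 43, 45, 48, 50] -> [-16]
  [29, -44, 42, 36, 29, -42, 12] -> [-44, -42, 12, 29, 29, 36, 42] -> [-44, -42]
  [24, -12, -38, -10, 33, -40, -29, -37, -9, 13] -> [-40, -38, -37, -29, -12, -10, -9, 13, 24, 33] -> [-40, -38, -37, -29, -12, -10, -9]
  [13, 20, -24, -1, 48] -> [-24, -1, 13, 20, 48] -> [-24]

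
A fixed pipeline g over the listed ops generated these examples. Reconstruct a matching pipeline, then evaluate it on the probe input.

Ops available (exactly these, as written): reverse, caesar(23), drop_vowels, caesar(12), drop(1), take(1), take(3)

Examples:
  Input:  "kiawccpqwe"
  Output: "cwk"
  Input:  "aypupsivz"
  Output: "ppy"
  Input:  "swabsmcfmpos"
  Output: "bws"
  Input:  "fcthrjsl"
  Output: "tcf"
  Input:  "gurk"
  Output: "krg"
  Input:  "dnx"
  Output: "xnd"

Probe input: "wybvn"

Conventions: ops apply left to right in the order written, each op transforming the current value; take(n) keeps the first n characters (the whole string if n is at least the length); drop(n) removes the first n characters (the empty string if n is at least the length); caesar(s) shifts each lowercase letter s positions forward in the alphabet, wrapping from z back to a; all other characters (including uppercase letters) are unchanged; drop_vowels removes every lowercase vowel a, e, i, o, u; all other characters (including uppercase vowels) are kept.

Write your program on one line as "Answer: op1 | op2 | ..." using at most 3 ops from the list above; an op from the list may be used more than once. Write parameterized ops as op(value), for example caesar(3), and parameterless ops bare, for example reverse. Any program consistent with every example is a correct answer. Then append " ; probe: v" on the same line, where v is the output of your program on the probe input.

drop_vowels | take(3) | reverse ; probe: "byw"

Check, running the answer program on each example:
  "kiawccpqwe" -> "kwccpqw" -> "kwc" -> "cwk"
  "aypupsivz" -> "yppsvz" -> "ypp" -> "ppy"
  "swabsmcfmpos" -> "swbsmcfmps" -> "swb" -> "bws"
  "fcthrjsl" -> "fcthrjsl" -> "fct" -> "tcf"
  "gurk" -> "grk" -> "grk" -> "krg"
  "dnx" -> "dnx" -> "dnx" -> "xnd"
  probe: "wybvn" -> "wybvn" -> "wyb" -> "byw"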